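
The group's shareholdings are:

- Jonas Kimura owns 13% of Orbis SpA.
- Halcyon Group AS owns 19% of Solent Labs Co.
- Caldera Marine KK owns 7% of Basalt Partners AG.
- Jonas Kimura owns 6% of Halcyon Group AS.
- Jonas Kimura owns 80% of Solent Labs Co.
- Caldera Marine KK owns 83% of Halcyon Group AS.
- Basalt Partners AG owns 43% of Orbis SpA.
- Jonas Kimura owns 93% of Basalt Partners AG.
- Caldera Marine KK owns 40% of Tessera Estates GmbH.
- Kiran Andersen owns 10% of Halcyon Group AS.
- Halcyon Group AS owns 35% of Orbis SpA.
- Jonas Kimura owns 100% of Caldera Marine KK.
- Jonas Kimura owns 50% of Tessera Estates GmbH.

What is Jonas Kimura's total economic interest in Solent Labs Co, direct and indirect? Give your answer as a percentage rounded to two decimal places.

Jonas reaches Solent along 3 paths.
Via Caldera → Halcyon: 100% × 83% × 19% = 15.77%.
Via Halcyon: 6% × 19% = 1.14%.
Direct stake: 80% = 80%.
Total: 15.77% + 1.14% + 80% = 96.91%.

96.91%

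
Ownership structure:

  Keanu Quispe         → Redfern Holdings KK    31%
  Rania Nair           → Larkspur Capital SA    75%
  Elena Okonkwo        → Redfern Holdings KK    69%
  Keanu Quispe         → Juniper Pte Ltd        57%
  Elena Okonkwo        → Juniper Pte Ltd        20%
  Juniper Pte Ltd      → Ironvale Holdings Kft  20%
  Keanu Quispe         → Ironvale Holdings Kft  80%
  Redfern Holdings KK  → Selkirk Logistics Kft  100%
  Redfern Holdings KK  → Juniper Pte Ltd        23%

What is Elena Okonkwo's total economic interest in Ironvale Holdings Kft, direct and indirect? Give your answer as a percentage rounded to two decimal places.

7.17%

Elena reaches Ironvale along 2 paths.
Via Redfern → Juniper: 69% × 23% × 20% = 3.174%.
Via Juniper: 20% × 20% = 4%.
Total: 3.174% + 4% = 7.174%.
Rounded: 7.17%.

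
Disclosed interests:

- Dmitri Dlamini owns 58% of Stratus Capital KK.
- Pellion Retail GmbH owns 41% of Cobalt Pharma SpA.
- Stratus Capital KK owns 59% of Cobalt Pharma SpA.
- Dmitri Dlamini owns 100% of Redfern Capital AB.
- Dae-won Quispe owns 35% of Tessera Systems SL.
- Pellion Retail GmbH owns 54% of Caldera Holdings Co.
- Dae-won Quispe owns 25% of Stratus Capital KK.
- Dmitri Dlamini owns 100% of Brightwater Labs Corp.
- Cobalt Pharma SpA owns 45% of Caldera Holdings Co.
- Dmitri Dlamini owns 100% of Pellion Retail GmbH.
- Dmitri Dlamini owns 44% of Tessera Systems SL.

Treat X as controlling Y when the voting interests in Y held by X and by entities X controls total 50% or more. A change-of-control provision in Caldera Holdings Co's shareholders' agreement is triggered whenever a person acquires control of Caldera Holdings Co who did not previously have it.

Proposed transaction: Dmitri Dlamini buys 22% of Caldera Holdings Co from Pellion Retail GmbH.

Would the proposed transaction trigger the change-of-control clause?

The purchase adds only to Dmitri's holdings (Pellion's stake shrinks), so Dmitri is the only person who could newly come to control Caldera.
Dmitri holds 100% of Pellion, so Dmitri controls Pellion.
Dmitri holds 58% of Stratus, so Dmitri controls Stratus.
Pellion and Stratus together hold 41% + 59% = 100% of Cobalt, so Dmitri controls Cobalt.
Pellion and Cobalt together hold 54% + 45% = 99% of Caldera, so Dmitri controls Caldera.
So Dmitri already controls Caldera before the transaction.
After the purchase, Dmitri holds 22% of Caldera directly, and Pellion's stake falls to 32%.
Dmitri controlled Caldera already, so this is not a new person acquiring control; every other person's position is unchanged or reduced.
No new person acquires control, so the clause is not triggered.

No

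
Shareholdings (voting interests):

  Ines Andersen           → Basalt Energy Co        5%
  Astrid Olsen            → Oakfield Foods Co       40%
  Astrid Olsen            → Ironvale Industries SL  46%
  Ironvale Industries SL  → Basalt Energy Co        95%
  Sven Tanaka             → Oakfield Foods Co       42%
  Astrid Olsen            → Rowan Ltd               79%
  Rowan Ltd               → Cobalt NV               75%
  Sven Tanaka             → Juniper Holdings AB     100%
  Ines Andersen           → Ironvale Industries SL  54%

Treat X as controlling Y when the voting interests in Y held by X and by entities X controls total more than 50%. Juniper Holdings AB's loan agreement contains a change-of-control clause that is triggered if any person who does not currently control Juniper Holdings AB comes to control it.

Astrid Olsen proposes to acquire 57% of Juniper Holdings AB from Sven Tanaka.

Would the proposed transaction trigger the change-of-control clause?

The purchase adds only to Astrid's holdings (Sven's stake shrinks), so Astrid is the only person who could newly come to control Juniper.
Astrid holds 79% of Rowan, so Astrid controls Rowan.
Rowan holds 75% of Cobalt, so Astrid controls Cobalt.
Neither Astrid nor any entity Astrid controls holds any voting interest in Juniper.
So before the transaction, Astrid does not control Juniper.
After the purchase, Astrid holds 57% of Juniper directly, and Sven's stake falls to 43%.
Astrid holds 57% of Juniper, so Astrid controls Juniper.
Astrid did not control Juniper before and does after, so the clause is triggered.

Yes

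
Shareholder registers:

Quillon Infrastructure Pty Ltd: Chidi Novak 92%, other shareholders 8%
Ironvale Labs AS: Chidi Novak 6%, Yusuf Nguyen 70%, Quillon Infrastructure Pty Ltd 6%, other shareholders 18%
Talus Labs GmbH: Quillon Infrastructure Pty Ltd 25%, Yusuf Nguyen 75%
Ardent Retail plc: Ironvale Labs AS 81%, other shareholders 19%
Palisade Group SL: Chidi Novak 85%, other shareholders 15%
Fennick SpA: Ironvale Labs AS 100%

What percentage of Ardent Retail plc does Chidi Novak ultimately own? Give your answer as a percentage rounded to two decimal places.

Chidi reaches Ardent along 2 paths.
Via Ironvale: 6% × 81% = 4.86%.
Via Quillon → Ironvale: 92% × 6% × 81% = 4.4712%.
Total: 4.86% + 4.4712% = 9.3312%.
Rounded: 9.33%.

9.33%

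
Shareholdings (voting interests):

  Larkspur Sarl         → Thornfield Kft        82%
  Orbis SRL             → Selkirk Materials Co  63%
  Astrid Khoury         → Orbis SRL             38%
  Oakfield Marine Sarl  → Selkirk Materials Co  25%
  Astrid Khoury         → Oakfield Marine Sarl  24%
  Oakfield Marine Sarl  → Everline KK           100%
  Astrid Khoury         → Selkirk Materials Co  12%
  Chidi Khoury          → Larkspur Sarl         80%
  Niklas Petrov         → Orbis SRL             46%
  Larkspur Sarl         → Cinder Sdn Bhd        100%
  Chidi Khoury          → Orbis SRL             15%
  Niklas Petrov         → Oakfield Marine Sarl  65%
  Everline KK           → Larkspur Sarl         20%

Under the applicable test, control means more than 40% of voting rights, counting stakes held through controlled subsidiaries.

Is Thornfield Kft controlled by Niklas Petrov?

Niklas holds 46% of Orbis, so Niklas controls Orbis.
Niklas holds 65% of Oakfield, so Niklas controls Oakfield.
Orbis and Oakfield together hold 63% + 25% = 88% of Selkirk, so Niklas controls Selkirk.
Oakfield holds 100% of Everline, so Niklas controls Everline.
Neither Niklas nor any entity Niklas controls holds any voting interest in Thornfield.
So Niklas does not control Thornfield.

No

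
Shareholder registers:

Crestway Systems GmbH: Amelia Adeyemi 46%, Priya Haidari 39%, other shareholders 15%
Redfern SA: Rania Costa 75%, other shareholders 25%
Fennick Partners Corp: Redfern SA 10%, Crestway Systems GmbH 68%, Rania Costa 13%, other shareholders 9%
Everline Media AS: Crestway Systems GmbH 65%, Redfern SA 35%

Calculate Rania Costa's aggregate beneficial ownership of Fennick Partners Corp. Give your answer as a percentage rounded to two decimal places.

Rania reaches Fennick along 2 paths.
Via Redfern: 75% × 10% = 7.5%.
Direct stake: 13% = 13%.
Total: 7.5% + 13% = 20.5%.
Rounded: 20.50%.

20.50%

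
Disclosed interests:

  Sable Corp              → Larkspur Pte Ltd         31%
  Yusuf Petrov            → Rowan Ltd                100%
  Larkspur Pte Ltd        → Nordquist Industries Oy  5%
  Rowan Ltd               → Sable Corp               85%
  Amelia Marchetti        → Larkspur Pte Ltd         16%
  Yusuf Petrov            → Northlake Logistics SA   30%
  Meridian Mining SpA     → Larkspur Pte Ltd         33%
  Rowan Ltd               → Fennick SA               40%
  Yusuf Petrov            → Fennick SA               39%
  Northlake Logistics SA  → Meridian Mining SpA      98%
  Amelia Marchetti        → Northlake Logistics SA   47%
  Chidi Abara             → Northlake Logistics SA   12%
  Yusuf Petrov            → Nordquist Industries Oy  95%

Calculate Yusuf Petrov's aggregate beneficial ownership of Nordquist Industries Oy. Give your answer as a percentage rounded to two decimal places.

96.80%

Yusuf reaches Nordquist along 3 paths.
Direct stake: 95% = 95%.
Via Rowan → Sable → Larkspur: 100% × 85% × 31% × 5% = 1.3175%.
Via Northlake → Meridian → Larkspur: 30% × 98% × 33% × 5% = 0.4851%.
Total: 95% + 1.3175% + 0.4851% = 96.8026%.
Rounded: 96.80%.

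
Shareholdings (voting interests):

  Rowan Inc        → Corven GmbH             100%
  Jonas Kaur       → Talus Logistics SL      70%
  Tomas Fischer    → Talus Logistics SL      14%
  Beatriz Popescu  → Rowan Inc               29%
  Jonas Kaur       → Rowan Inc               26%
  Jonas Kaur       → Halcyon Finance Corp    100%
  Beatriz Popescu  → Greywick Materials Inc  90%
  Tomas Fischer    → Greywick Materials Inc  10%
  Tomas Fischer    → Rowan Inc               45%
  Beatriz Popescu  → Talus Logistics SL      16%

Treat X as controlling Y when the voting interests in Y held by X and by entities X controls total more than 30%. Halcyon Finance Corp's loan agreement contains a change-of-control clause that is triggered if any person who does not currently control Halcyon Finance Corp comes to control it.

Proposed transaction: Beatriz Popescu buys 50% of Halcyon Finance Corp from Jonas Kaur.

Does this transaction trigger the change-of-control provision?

The purchase adds only to Beatriz's holdings (Jonas's stake shrinks), so Beatriz is the only person who could newly come to control Halcyon.
Beatriz holds 90% of Greywick, so Beatriz controls Greywick.
Neither Beatriz nor any entity Beatriz controls holds any voting interest in Halcyon.
So before the transaction, Beatriz does not control Halcyon.
After the purchase, Beatriz holds 50% of Halcyon directly, and Jonas's stake falls to 50%.
Beatriz holds 50% of Halcyon, so Beatriz controls Halcyon.
Beatriz did not control Halcyon before and does after, so the clause is triggered.

Yes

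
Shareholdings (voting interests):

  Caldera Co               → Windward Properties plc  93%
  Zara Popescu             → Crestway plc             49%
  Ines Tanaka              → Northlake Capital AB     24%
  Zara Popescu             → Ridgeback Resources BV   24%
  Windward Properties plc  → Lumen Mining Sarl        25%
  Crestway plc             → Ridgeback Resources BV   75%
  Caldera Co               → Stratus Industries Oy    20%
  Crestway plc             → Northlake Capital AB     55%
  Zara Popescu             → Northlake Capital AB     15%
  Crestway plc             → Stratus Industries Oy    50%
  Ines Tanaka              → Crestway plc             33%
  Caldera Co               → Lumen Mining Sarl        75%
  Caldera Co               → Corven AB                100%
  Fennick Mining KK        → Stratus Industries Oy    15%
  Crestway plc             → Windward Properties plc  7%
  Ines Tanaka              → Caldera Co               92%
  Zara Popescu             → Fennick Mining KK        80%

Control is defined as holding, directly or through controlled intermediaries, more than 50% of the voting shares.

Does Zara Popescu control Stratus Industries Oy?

Zara holds 80% of Fennick, so Zara controls Fennick.
In Stratus, Zara's side holds only 15%, not > 50%.
So Zara does not control Stratus.

No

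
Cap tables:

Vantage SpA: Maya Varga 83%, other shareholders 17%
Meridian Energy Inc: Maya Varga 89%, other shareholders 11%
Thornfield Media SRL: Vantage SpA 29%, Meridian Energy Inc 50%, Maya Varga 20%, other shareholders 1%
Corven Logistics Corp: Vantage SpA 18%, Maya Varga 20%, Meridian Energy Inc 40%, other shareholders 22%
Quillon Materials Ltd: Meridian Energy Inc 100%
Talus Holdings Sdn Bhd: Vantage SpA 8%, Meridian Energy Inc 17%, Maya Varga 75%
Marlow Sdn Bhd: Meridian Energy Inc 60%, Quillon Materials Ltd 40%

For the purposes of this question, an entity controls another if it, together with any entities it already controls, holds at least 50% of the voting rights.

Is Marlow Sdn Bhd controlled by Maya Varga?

Maya holds 89% of Meridian, so Maya controls Meridian.
Meridian holds 100% of Quillon, so Maya controls Quillon.
Meridian and Quillon together hold 60% + 40% = 100% of Marlow, so Maya controls Marlow.

Yes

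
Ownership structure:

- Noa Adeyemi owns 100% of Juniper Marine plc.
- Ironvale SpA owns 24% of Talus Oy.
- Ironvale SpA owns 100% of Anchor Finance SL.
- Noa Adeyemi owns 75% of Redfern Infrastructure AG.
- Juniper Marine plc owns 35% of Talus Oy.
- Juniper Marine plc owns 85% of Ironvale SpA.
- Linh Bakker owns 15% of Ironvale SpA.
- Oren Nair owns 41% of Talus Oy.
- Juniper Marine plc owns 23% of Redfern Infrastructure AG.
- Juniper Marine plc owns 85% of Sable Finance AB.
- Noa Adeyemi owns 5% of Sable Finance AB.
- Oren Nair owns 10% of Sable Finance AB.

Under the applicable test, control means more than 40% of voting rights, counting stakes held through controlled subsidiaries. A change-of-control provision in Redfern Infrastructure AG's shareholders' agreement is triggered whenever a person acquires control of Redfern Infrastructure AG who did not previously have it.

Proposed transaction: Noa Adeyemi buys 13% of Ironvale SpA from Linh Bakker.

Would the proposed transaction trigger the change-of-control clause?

The purchase adds only to Noa's holdings (Linh's stake shrinks), so Noa is the only person who could newly come to control Redfern.
Noa holds 100% of Juniper, so Noa controls Juniper.
Juniper and Noa together hold 23% + 75% = 98% of Redfern, so Noa controls Redfern.
So Noa already controls Redfern before the transaction.
After the purchase, Noa holds 13% of Ironvale directly, and Linh's stake falls to 2%.
Noa controlled Redfern already, so this is not a new person acquiring control; every other person's position is unchanged or reduced.
No new person acquires control, so the clause is not triggered.

No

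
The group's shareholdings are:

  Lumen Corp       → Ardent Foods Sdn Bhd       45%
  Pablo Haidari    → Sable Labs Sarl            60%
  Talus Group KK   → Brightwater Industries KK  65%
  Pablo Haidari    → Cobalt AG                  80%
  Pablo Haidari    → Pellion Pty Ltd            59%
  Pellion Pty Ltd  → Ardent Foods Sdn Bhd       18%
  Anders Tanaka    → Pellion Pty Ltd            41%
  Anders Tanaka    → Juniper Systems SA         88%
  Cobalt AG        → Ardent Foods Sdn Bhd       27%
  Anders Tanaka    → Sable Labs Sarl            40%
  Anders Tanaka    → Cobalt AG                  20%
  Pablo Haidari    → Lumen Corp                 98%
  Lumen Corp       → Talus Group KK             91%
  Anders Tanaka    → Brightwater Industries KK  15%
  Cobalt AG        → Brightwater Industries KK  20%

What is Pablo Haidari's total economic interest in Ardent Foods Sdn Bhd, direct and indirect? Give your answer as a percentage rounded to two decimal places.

Pablo reaches Ardent along 3 paths.
Via Pellion: 59% × 18% = 10.62%.
Via Cobalt: 80% × 27% = 21.6%.
Via Lumen: 98% × 45% = 44.1%.
Total: 10.62% + 21.6% + 44.1% = 76.32%.

76.32%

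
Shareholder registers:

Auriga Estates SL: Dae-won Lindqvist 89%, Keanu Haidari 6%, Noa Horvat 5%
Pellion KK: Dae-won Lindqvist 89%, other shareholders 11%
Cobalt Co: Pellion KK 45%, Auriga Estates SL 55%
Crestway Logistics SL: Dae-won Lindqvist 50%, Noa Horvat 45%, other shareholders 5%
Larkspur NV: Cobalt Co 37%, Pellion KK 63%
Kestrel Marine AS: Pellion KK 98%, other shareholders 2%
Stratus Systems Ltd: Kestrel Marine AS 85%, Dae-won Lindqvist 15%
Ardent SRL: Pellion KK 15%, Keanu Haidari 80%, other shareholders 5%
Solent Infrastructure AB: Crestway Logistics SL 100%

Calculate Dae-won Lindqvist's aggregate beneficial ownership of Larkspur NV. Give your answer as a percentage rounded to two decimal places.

Dae-won reaches Larkspur along 3 paths.
Via Pellion → Cobalt: 89% × 45% × 37% = 14.8185%.
Via Auriga → Cobalt: 89% × 55% × 37% = 18.1115%.
Via Pellion: 89% × 63% = 56.07%.
Total: 14.8185% + 18.1115% + 56.07% = 89%.
Rounded: 89.00%.

89.00%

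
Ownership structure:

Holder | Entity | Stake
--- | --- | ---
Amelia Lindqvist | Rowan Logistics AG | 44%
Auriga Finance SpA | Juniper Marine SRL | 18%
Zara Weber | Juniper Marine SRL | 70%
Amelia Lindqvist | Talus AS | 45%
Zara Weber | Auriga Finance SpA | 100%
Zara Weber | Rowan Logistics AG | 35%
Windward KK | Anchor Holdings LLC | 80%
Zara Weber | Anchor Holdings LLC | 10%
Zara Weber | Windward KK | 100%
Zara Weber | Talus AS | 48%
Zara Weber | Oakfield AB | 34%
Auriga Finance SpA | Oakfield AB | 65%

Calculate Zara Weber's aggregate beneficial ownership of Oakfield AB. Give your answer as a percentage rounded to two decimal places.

Zara reaches Oakfield along 2 paths.
Direct stake: 34% = 34%.
Via Auriga: 100% × 65% = 65%.
Total: 34% + 65% = 99%.
Rounded: 99.00%.

99.00%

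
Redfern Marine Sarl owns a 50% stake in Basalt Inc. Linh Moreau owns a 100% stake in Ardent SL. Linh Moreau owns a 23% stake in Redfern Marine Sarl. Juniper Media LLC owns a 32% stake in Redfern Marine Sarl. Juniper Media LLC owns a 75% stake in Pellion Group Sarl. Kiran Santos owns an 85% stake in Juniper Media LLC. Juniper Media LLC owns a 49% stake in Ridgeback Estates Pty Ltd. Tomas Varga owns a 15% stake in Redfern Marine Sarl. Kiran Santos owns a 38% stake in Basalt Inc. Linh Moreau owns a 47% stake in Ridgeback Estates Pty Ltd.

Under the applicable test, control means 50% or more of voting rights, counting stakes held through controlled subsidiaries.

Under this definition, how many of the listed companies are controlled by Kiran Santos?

2

Kiran holds 85% of Juniper, so Kiran controls Juniper.
Juniper holds 75% of Pellion, so Kiran controls Pellion.
No other company's threshold is met.
Kiran controls 2 companies.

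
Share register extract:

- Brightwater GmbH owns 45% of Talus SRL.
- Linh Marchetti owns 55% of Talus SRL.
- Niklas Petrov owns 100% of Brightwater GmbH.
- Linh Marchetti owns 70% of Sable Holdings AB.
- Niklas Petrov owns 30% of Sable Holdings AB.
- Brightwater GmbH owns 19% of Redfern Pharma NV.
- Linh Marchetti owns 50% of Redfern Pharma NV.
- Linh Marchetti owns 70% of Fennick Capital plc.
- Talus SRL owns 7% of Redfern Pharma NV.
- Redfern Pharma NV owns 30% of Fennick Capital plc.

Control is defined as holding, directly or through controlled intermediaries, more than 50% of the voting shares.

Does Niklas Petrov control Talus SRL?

Niklas holds 100% of Brightwater, so Niklas controls Brightwater.
In Talus, Niklas's side holds only 45%, not > 50%.
So Niklas does not control Talus.

No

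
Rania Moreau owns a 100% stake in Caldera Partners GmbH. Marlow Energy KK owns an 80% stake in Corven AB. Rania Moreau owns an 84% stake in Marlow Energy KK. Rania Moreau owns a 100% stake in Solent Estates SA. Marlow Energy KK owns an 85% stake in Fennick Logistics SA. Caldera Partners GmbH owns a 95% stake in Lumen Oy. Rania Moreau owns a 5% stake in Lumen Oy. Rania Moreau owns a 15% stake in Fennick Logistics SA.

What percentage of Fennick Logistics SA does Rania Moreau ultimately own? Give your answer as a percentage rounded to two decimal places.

Rania reaches Fennick along 2 paths.
Via Marlow: 84% × 85% = 71.4%.
Direct stake: 15% = 15%.
Total: 71.4% + 15% = 86.4%.
Rounded: 86.40%.

86.40%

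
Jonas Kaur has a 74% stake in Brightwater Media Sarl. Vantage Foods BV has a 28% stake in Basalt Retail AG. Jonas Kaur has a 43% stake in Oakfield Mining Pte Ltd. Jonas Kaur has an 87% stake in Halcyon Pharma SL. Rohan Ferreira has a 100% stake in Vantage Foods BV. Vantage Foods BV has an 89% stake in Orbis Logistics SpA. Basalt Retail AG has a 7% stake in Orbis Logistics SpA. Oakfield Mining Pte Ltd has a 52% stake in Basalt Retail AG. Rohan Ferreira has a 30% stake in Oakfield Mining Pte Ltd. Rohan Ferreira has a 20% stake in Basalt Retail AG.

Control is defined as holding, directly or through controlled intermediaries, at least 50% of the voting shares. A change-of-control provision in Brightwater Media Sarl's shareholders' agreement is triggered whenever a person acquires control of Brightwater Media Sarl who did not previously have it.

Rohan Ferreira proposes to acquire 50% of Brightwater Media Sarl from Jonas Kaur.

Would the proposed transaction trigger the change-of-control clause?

The purchase adds only to Rohan's holdings (Jonas's stake shrinks), so Rohan is the only person who could newly come to control Brightwater.
Rohan holds 100% of Vantage, so Rohan controls Vantage.
Vantage holds 89% of Orbis, so Rohan controls Orbis.
Neither Rohan nor any entity Rohan controls holds any voting interest in Brightwater.
So before the transaction, Rohan does not control Brightwater.
After the purchase, Rohan holds 50% of Brightwater directly, and Jonas's stake falls to 24%.
Rohan holds 50% of Brightwater, so Rohan controls Brightwater.
Rohan did not control Brightwater before and does after, so the clause is triggered.

Yes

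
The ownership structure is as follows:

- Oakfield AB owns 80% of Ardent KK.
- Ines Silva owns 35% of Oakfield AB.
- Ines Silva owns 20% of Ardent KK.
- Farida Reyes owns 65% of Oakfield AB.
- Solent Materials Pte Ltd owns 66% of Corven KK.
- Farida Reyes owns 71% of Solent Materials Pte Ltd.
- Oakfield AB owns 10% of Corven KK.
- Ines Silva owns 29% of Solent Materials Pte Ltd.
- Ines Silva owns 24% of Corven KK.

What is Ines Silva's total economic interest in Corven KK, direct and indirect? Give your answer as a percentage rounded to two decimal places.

46.64%

Ines reaches Corven along 3 paths.
Via Oakfield: 35% × 10% = 3.5%.
Direct stake: 24% = 24%.
Via Solent: 29% × 66% = 19.14%.
Total: 3.5% + 24% + 19.14% = 46.64%.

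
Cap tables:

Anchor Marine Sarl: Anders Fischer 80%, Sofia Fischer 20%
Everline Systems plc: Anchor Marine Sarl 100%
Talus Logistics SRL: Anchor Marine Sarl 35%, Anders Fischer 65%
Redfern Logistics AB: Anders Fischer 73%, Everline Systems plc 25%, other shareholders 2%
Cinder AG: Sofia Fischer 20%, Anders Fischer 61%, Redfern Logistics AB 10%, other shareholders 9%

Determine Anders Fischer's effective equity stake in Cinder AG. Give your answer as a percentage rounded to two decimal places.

Anders reaches Cinder along 3 paths.
Direct stake: 61% = 61%.
Via Redfern: 73% × 10% = 7.3%.
Via Anchor → Everline → Redfern: 80% × 100% × 25% × 10% = 2%.
Total: 61% + 7.3% + 2% = 70.3%.
Rounded: 70.30%.

70.30%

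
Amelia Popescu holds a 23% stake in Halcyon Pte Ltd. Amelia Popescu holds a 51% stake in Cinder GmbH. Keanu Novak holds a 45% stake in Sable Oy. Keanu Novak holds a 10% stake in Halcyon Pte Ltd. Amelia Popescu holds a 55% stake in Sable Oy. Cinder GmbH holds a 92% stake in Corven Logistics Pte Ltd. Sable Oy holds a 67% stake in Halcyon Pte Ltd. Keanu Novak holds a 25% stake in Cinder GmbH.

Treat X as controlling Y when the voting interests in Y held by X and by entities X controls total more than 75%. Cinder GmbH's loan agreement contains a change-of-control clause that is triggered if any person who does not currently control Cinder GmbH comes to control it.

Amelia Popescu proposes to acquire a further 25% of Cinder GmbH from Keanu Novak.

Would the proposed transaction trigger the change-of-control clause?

The purchase adds only to Amelia's holdings (Keanu's stake shrinks), so Amelia is the only person who could newly come to control Cinder.
Amelia's largest direct stake is 55% in Sable, which does not meet the threshold, so Amelia controls no company.
In Cinder, Amelia's side holds only 51%, not > 75%.
So before the transaction, Amelia does not control Cinder.
After the purchase, Amelia's direct stake in Cinder rises to 51% + 25% = 76%, and Keanu's stake falls to 0%.
Amelia holds 76% of Cinder, so Amelia controls Cinder.
Amelia did not control Cinder before and does after, so the clause is triggered.

Yes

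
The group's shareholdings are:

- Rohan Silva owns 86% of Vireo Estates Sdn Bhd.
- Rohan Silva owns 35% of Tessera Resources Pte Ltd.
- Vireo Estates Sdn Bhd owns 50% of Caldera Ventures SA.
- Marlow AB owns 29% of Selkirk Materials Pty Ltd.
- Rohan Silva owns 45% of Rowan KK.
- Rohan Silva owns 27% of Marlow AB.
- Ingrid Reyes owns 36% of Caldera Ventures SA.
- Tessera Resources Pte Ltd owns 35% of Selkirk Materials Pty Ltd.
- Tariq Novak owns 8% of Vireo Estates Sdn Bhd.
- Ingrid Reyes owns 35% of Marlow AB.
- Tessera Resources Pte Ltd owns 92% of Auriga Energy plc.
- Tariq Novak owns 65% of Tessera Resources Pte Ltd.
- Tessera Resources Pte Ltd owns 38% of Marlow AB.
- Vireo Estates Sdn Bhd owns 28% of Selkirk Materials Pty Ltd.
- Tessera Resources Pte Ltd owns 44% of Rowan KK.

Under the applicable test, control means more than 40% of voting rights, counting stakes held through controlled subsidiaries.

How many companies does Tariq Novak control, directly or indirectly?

Tariq holds 65% of Tessera, so Tariq controls Tessera.
Tessera holds 44% of Rowan, so Tariq controls Rowan.
Tessera holds 92% of Auriga, so Tariq controls Auriga.
No other company's threshold is met.
Tariq controls 3 companies.

3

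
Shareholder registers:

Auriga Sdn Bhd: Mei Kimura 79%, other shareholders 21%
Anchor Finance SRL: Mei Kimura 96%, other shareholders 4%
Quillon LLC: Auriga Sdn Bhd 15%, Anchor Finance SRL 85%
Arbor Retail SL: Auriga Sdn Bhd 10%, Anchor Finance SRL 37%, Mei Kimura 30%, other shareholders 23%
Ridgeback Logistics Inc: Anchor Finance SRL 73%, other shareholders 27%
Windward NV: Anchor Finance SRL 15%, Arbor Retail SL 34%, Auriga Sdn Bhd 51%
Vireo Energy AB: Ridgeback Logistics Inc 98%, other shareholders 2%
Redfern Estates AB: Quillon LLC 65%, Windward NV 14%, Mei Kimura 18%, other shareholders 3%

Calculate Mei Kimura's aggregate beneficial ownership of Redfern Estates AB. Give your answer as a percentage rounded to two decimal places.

Mei reaches Redfern along 8 paths.
Via Auriga → Quillon: 79% × 15% × 65% = 7.7025%.
Via Anchor → Quillon: 96% × 85% × 65% = 53.04%.
Via Anchor → Windward: 96% × 15% × 14% = 2.016%.
Via Auriga → Arbor → Windward: 79% × 10% × 34% × 14% = 0.37604%.
Via Anchor → Arbor → Windward: 96% × 37% × 34% × 14% = 1.690752%.
Via Arbor → Windward: 30% × 34% × 14% = 1.428%.
Via Auriga → Windward: 79% × 51% × 14% = 5.6406%.
Direct stake: 18% = 18%.
Total: 7.7025% + 53.04% + 2.016% + 0.37604% + 1.690752% + 1.428% + 5.6406% + 18% = 89.893892%.
Rounded: 89.89%.

89.89%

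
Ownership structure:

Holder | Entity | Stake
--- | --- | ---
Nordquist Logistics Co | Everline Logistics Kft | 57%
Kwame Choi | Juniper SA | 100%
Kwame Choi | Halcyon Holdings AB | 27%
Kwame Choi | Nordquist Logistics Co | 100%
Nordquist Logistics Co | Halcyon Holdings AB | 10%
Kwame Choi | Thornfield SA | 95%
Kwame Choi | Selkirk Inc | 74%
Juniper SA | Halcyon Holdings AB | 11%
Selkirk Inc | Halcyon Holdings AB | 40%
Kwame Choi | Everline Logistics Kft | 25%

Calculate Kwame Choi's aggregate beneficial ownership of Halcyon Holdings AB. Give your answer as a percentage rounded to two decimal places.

Kwame reaches Halcyon along 4 paths.
Via Nordquist: 100% × 10% = 10%.
Direct stake: 27% = 27%.
Via Selkirk: 74% × 40% = 29.6%.
Via Juniper: 100% × 11% = 11%.
Total: 10% + 27% + 29.6% + 11% = 77.6%.
Rounded: 77.60%.

77.60%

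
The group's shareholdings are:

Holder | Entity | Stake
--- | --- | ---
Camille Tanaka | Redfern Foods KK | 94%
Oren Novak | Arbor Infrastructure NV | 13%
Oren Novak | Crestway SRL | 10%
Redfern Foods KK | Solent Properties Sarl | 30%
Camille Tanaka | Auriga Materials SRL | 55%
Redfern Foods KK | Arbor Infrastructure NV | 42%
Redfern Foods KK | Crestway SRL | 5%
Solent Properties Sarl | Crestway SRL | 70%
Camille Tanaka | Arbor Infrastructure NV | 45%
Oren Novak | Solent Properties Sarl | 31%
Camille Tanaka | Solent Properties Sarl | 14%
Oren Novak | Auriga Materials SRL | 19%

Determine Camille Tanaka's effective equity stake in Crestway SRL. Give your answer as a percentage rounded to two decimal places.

Camille reaches Crestway along 3 paths.
Via Redfern → Solent: 94% × 30% × 70% = 19.74%.
Via Solent: 14% × 70% = 9.8%.
Via Redfern: 94% × 5% = 4.7%.
Total: 19.74% + 9.8% + 4.7% = 34.24%.

34.24%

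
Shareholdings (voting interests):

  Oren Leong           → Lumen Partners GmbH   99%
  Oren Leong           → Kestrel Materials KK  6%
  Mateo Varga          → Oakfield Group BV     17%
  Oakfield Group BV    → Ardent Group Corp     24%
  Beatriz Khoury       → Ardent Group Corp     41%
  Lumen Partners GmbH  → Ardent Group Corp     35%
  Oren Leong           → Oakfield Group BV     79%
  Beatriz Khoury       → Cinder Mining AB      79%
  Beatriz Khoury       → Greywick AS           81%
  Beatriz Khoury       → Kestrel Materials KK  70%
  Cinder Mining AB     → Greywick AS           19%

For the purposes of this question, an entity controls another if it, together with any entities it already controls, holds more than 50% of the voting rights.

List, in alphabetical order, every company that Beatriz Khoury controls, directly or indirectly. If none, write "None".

Cinder Mining AB, Greywick AS, Kestrel Materials KK

Beatriz holds 79% of Cinder, so Beatriz controls Cinder.
Beatriz holds 70% of Kestrel, so Beatriz controls Kestrel.
Beatriz and Cinder together hold 81% + 19% = 100% of Greywick, so Beatriz controls Greywick.
No other company's threshold is met.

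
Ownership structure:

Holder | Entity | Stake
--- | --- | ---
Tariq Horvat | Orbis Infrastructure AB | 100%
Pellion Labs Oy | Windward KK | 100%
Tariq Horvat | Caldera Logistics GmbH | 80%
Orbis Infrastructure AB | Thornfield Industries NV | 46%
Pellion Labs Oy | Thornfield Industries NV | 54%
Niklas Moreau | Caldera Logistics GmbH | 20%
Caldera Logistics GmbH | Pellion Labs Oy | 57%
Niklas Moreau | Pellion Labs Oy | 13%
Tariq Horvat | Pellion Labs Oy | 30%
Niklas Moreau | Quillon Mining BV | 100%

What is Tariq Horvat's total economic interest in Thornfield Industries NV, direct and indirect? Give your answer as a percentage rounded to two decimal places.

Tariq reaches Thornfield along 3 paths.
Via Orbis: 100% × 46% = 46%.
Via Pellion: 30% × 54% = 16.2%.
Via Caldera → Pellion: 80% × 57% × 54% = 24.624%.
Total: 46% + 16.2% + 24.624% = 86.824%.
Rounded: 86.82%.

86.82%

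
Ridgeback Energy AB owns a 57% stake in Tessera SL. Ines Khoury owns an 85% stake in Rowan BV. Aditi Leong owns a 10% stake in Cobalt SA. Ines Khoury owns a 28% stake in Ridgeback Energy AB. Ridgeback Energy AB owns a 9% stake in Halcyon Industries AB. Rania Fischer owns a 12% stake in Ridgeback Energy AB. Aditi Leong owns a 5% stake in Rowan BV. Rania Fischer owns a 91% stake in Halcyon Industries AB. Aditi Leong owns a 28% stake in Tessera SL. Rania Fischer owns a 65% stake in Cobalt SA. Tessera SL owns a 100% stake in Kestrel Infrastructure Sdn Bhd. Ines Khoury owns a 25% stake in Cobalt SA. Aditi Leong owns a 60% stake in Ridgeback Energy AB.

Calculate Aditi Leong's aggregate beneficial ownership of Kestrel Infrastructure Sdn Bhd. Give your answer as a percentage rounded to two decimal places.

Aditi reaches Kestrel along 2 paths.
Via Tessera: 28% × 100% = 28%.
Via Ridgeback → Tessera: 60% × 57% × 100% = 34.2%.
Total: 28% + 34.2% = 62.2%.
Rounded: 62.20%.

62.20%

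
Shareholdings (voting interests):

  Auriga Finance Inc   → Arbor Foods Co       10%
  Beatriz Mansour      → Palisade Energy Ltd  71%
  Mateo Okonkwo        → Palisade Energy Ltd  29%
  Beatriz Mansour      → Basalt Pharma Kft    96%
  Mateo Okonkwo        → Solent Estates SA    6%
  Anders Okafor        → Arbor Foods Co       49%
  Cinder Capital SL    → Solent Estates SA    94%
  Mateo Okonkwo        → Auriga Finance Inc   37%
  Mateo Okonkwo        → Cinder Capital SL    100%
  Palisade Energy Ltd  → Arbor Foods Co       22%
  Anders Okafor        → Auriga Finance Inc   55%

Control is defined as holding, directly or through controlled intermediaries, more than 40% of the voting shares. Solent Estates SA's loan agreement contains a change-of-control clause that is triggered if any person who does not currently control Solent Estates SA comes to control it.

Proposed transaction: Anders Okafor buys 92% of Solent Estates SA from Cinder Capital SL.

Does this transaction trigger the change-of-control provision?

Yes

The purchase adds only to Anders's holdings (Cinder's stake shrinks), so Anders is the only person who could newly come to control Solent.
Anders holds 55% of Auriga, so Anders controls Auriga.
Anders and Auriga together hold 49% + 10% = 59% of Arbor, so Anders controls Arbor.
Neither Anders nor any entity Anders controls holds any voting interest in Solent.
So before the transaction, Anders does not control Solent.
After the purchase, Anders holds 92% of Solent directly, and Cinder's stake falls to 2%.
Anders holds 92% of Solent, so Anders controls Solent.
Anders did not control Solent before and does after, so the clause is triggered.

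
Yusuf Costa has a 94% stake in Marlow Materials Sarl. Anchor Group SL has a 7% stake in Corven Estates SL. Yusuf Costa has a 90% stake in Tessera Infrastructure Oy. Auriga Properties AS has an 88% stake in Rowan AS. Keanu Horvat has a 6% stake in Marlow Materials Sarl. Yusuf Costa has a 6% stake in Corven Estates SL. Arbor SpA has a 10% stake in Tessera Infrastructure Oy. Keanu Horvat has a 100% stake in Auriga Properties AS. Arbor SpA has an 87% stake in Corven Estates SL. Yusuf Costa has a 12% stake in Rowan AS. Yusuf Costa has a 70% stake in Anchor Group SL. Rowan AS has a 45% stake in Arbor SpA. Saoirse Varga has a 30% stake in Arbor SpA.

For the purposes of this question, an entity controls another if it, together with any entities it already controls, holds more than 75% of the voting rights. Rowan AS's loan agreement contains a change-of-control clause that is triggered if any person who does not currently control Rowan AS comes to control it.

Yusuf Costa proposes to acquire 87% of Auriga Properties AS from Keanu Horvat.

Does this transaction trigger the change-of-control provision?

The purchase adds only to Yusuf's holdings (Keanu's stake shrinks), so Yusuf is the only person who could newly come to control Rowan.
Yusuf holds 94% of Marlow, so Yusuf controls Marlow.
Yusuf holds 90% of Tessera, so Yusuf controls Tessera.
In Rowan, Yusuf's side holds only 12%, not > 75%.
So before the transaction, Yusuf does not control Rowan.
After the purchase, Yusuf holds 87% of Auriga directly, and Keanu's stake falls to 13%.
Yusuf holds 87% of Auriga, so Yusuf controls Auriga.
Auriga and Yusuf together hold 88% + 12% = 100% of Rowan, so Yusuf controls Rowan.
Yusuf did not control Rowan before and does after, so the clause is triggered.

Yes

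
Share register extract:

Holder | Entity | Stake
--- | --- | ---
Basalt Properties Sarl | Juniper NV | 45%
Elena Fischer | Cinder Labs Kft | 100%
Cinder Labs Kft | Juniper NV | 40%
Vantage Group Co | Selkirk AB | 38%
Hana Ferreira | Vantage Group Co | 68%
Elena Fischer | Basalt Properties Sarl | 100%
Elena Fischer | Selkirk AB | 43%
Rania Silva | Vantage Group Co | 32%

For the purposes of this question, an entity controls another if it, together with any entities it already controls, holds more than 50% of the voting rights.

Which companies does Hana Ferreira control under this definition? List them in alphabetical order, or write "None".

Hana holds 68% of Vantage, so Hana controls Vantage.
No other company's threshold is met.

Vantage Group Co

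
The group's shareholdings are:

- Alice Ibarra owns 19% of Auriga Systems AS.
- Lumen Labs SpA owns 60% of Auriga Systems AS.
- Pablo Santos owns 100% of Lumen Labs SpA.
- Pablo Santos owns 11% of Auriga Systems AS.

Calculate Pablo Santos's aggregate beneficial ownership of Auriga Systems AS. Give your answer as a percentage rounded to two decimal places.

71.00%

Pablo reaches Auriga along 2 paths.
Via Lumen: 100% × 60% = 60%.
Direct stake: 11% = 11%.
Total: 60% + 11% = 71%.
Rounded: 71.00%.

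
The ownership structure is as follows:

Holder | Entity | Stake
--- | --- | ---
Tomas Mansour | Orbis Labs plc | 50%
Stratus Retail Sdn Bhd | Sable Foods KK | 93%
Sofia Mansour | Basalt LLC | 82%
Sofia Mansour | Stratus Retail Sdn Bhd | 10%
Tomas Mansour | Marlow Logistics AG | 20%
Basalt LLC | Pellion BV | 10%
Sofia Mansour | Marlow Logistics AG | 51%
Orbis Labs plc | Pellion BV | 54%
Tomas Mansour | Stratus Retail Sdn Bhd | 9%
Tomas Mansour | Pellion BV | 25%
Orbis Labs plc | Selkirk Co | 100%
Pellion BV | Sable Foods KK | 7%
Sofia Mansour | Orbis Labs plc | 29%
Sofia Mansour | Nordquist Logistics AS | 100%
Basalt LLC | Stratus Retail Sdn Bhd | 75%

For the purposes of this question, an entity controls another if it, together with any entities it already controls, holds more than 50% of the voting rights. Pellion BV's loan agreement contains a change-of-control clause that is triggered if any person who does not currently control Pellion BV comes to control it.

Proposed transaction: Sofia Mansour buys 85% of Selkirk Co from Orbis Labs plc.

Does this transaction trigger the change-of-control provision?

The purchase adds only to Sofia's holdings (Orbis's stake shrinks), so Sofia is the only person who could newly come to control Pellion.
Sofia holds 82% of Basalt, so Sofia controls Basalt.
Sofia holds 51% of Marlow, so Sofia controls Marlow.
Sofia and Basalt together hold 10% + 75% = 85% of Stratus, so Sofia controls Stratus.
Sofia holds 100% of Nordquist, so Sofia controls Nordquist.
Stratus holds 93% of Sable, so Sofia controls Sable.
In Pellion, Sofia's side holds only 10%, not > 50%.
So before the transaction, Sofia does not control Pellion.
After the purchase, Sofia holds 85% of Selkirk directly, and Orbis's stake falls to 15%.
Sofia holds 85% of Selkirk, so Sofia controls Selkirk.
After the transaction, Sofia's side holds 10% of Pellion, not > 50%, so Sofia still does not control Pellion.
No new person acquires control, so the clause is not triggered.

No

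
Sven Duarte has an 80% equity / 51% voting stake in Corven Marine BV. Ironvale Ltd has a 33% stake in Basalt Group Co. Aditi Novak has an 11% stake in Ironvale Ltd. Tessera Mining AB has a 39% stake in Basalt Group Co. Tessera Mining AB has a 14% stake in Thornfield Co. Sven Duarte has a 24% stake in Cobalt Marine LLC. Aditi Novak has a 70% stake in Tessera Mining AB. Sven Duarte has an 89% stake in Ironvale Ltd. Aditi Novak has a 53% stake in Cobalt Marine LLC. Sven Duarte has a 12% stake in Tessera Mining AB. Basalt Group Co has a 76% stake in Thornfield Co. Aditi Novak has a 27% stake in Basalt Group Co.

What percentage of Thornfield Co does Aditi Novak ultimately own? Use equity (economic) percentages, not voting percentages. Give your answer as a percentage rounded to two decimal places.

Aditi reaches Thornfield along 4 paths.
Via Tessera: 70% × 14% = 9.8%.
Via Ironvale → Basalt: 11% × 33% × 76% = 2.7588%.
Via Tessera → Basalt: 70% × 39% × 76% = 20.748%.
Via Basalt: 27% × 76% = 20.52%.
Total: 9.8% + 2.7588% + 20.748% + 20.52% = 53.8268%.
Rounded: 53.83%.

53.83%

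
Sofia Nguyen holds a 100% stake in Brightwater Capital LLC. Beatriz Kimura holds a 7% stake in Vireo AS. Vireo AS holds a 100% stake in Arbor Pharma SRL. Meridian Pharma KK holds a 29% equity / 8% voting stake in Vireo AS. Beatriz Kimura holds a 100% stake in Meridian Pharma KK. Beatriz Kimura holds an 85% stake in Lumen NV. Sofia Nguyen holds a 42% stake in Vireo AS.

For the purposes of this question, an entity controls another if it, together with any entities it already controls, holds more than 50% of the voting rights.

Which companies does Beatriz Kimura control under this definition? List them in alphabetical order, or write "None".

Lumen NV, Meridian Pharma KK

Beatriz holds 100% of Meridian, so Beatriz controls Meridian.
Beatriz holds 85% of Lumen, so Beatriz controls Lumen.
No other company's threshold is met.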